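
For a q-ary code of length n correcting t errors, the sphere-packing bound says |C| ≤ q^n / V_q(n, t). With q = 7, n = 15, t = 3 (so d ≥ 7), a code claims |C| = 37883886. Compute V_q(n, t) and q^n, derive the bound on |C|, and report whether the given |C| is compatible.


V_q(n, t) = 102151, q^n = 4747561509943, Hamming bound = 46475918, |C| = 37883886 ≤ bound (satisfied).

Step 1: Compute V_q(n, t) = Σ_{j=0}^3 C(n, j) (q−1)^j.
  j = 0: C(15,0)·(6)^0 = 1·1 = 1.
  j = 1: C(15,1)·(6)^1 = 15·6 = 90.
  j = 2: C(15,2)·(6)^2 = 105·36 = 3780.
  j = 3: C(15,3)·(6)^3 = 455·216 = 98280.
  V_q(n, t) = 1 + 90 + 3780 + 98280 = 102151.
Step 2: q^n = 7^15 = 4747561509943.
Step 3: Hamming bound ⌊q^n / V_q(n,t)⌋ = ⌊4747561509943/102151⌋ = 46475918.
Step 4: Compare |C| = 37883886 to 46475918: satisfied.
The claimed |C| lies below the Hamming bound.


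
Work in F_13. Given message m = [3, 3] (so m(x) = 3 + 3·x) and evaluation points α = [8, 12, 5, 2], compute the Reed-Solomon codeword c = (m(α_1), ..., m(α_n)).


c = [1, 0, 5, 9]

Message polynomial: m(x) = 3 + 3·x (mod 13).
For each evaluation point α_i, compute m(α_i) mod 13:
  α_1 = 8: Horner steps 3 → 1, so m(8) = 1.
  α_2 = 12: Horner steps 3 → 0, so m(12) = 0.
  α_3 = 5: Horner steps 3 → 5, so m(5) = 5.
  α_4 = 2: Horner steps 3 → 9, so m(2) = 9.
Codeword c = [1, 0, 5, 9] ∈ F_13^4.


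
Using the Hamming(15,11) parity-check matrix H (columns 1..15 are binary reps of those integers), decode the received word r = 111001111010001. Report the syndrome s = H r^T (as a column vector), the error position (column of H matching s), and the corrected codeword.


s = (0, 1, 0, 0)^T, error position = 4, corrected codeword c = 111101111010001

Compute s = H r^T mod 2 one row at a time:
  s_1 = 1 + 1 + 0 + 1 + 0 + 0 + 0 + 1 = 4 ≡ 0 (mod 2).
  s_2 = 0 + 0 + 1 + 1 + 0 + 0 + 0 + 1 = 3 ≡ 1 (mod 2).
  s_3 = 1 + 1 + 1 + 1 + 0 + 1 + 0 + 1 = 6 ≡ 0 (mod 2).
  s_4 = 1 + 1 + 0 + 1 + 1 + 1 + 0 + 1 = 6 ≡ 0 (mod 2).
s = (0, 1, 0, 0)^T — this equals column 4 of H (binary 0100), so error is at position 4.
Correct: flip bit 4 of r = 111001111010001 to get c = 111101111010001.


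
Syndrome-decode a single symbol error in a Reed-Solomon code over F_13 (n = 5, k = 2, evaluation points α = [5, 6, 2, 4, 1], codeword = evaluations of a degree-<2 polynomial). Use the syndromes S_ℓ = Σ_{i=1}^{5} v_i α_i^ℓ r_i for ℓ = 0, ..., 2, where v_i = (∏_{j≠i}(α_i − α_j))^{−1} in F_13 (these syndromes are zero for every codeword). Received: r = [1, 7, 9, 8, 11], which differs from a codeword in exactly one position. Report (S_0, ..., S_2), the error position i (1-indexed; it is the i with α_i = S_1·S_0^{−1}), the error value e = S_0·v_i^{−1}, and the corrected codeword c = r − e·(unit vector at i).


S = (1, 1, 1), error at position 5, error magnitude e = 8, c = [1, 7, 9, 8, 3].

Step 1: column multipliers v_i = (∏_{j≠i}(α_i − α_j))^{−1} mod 13.
  i = 1 (α = 5): (5−6)(5−2)(5−4)(5−1) = (−1)·3·1·4 = −12 ≡ 1, so v_1 = 1^{−1} = 1 (mod 13).
  i = 2 (α = 6): (6−5)(6−2)(6−4)(6−1) = 1·4·2·5 = 40 ≡ 1, so v_2 = 1^{−1} = 1 (mod 13).
  i = 3 (α = 2): (2−5)(2−6)(2−4)(2−1) = (−3)·(−4)·(−2)·1 = −24 ≡ 2, so v_3 = 2^{−1} = 7 (mod 13).
  i = 4 (α = 4): (4−5)(4−6)(4−2)(4−1) = (−1)·(−2)·2·3 = 12 ≡ 12, so v_4 = 12^{−1} = 12 (mod 13).
  i = 5 (α = 1): (1−5)(1−6)(1−2)(1−4) = (−4)·(−5)·(−1)·(−3) = 60 ≡ 8, so v_5 = 8^{−1} = 5 (mod 13).
  v = [1, 1, 7, 12, 5].
Step 2: syndromes of r = [1, 7, 9, 8, 11] (all sums mod 13).
  S_0 = Σ v_i r_i = 1·1 + 1·7 + 7·9 + 12·8 + 5·11 = 222 ≡ 1.
  S_1 = Σ v_i α_i r_i = 1·5·1 + 1·6·7 + 7·2·9 + 12·4·8 + 5·1·11 = 612 ≡ 1.
  α_i^2 mod 13 = [12, 10, 4, 3, 1].
  S_2 = Σ v_i α_i^2 r_i = 1·12·1 + 1·10·7 + 7·4·9 + 12·3·8 + 5·1·11 = 677 ≡ 1.
  S = (1, 1, 1) ≠ 0, so r is not a codeword (an error is present).
Step 3: locate the error. For a single error e at position i, S_ℓ = v_i·e·α_i^ℓ, so α_err = S_1/S_0.
  S_0^{−1} = 1^{−1} = 1 (mod 13), so α_err = 1·1 = 1 ≡ 1 = α_5. Error position i = 5.
  Consistency check: S_2/S_1 = 1·1 = 1 ≡ 1 = α_err ✓ (single-error assumption holds).
Step 4: error magnitude e = S_0/v_5 = S_0·∏_{j≠5}(α_5 − α_j) = 1·8 = 8 ≡ 8 (mod 13).
Step 5: correct position 5: c_5 = r_5 − e = 11 − 8 ≡ 3 (mod 13). Hence c = [1, 7, 9, 8, 3].
  Check: interpolating c through the α_i gives m(x) = 10 + 6·x (degree < 2) with m(α_i) = c_i for every i, so c is indeed a codeword.


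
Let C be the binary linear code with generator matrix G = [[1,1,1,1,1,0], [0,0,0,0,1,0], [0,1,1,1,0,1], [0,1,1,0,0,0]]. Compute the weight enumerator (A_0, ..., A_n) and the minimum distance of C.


Weight distribution: A_0 = 1, A_1 = 1, A_2 = 4, A_3 = 4, A_4 = 3, A_5 = 3. Minimum distance d = 1.

Enumerate all 2^4 = 16 messages m ∈ F_2^4.
For each, compute codeword c = mG in F_2^6, then tally its weight.
  m = 0000 → c = 000000, weight = 0.
  m = 1000 → c = 111110, weight = 5.
  m = 0100 → c = 000010, weight = 1.
  m = 1100 → c = 111100, weight = 4.
  m = 0010 → c = 011101, weight = 4.
  m = 1010 → c = 100011, weight = 3.
  m = 0110 → c = 011111, weight = 5.
  m = 1110 → c = 100001, weight = 2.
  m = 0001 → c = 011000, weight = 2.
  m = 1001 → c = 100110, weight = 3.
  m = 0101 → c = 011010, weight = 3.
  m = 1101 → c = 100100, weight = 2.
  m = 0011 → c = 000101, weight = 2.
  m = 1011 → c = 111011, weight = 5.
  m = 0111 → c = 000111, weight = 3.
  m = 1111 → c = 111001, weight = 4.
Tally weights:
  weight 0: 1 codewords.
  weight 1: 1 codewords.
  weight 2: 4 codewords.
  weight 3: 4 codewords.
  weight 4: 3 codewords.
  weight 5: 3 codewords.
Minimum distance d = smallest w > 0 with A_w > 0 = 1.
Sanity: Σ A_w = 16 = 2^4 = 16 ✓.


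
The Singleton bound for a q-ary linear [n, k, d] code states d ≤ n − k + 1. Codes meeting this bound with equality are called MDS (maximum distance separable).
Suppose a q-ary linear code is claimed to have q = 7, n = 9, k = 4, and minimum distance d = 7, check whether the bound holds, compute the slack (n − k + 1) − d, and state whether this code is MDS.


Singleton RHS = n − k + 1 = 6, slack = -1, bound violated (no such code; not MDS).

Singleton bound: d ≤ n − k + 1.
Here n = 9, k = 4, so n − k + 1 = 6.
Given d = 7, check d ≤ 6: NO.
Slack = (n − k + 1) − d = -1.
The slack is negative: d = 7 exceeds n − k + 1 = 6 by 1, so the Singleton bound is violated and no linear [9, 4, 7]_7 code can exist. In particular it is not MDS (MDS requires d = n − k + 1 exactly).
Description: the claimed parameters are [9, 4, 7]_7; such a code would be impossible (violates the Singleton bound).


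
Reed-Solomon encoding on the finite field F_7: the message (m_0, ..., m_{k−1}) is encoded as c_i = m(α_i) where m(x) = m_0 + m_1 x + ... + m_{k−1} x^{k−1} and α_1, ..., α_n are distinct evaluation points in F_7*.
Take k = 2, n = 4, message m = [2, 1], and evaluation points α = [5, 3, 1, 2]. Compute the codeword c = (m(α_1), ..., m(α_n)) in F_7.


c = [0, 5, 3, 4]

Message polynomial: m(x) = 2 + 1·x (mod 7).
For each evaluation point α_i, compute m(α_i) mod 7:
  α_1 = 5: Horner steps 1 → 0, so m(5) = 0.
  α_2 = 3: Horner steps 1 → 5, so m(3) = 5.
  α_3 = 1: Horner steps 1 → 3, so m(1) = 3.
  α_4 = 2: Horner steps 1 → 4, so m(2) = 4.
Codeword c = [0, 5, 3, 4] ∈ F_7^4.


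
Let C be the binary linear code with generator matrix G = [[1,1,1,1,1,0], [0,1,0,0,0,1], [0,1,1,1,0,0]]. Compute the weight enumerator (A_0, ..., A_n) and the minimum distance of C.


Weight distribution: A_0 = 1, A_2 = 2, A_3 = 2, A_4 = 1, A_5 = 2. Minimum distance d = 2.

Enumerate all 2^3 = 8 messages m ∈ F_2^3.
For each, compute codeword c = mG in F_2^6, then tally its weight.
  m = 000 → c = 000000, weight = 0.
  m = 100 → c = 111110, weight = 5.
  m = 010 → c = 010001, weight = 2.
  m = 110 → c = 101111, weight = 5.
  m = 001 → c = 011100, weight = 3.
  m = 101 → c = 100010, weight = 2.
  m = 011 → c = 001101, weight = 3.
  m = 111 → c = 110011, weight = 4.
Tally weights:
  weight 0: 1 codewords.
  weight 2: 2 codewords.
  weight 3: 2 codewords.
  weight 4: 1 codewords.
  weight 5: 2 codewords.
Minimum distance d = smallest w > 0 with A_w > 0 = 2.
Sanity: Σ A_w = 8 = 2^3 = 8 ✓.


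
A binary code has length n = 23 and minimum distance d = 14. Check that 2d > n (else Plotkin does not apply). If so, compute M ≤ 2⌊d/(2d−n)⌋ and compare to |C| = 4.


Plotkin bound M ≤ 4; given |C| = 4 ≤ bound (satisfied).

Check applicability: 2d = 28, n = 23.
2d − n = 5 > 0, so Plotkin applies.
Compute d/(2d−n) = 14/5 ≈ 2.8000.
⌊d/(2d−n)⌋ = 2.
Plotkin bound: M ≤ 2·2 = 4.
Given |C| = 4, check: satisfied.
This |C| is at the Plotkin bound.


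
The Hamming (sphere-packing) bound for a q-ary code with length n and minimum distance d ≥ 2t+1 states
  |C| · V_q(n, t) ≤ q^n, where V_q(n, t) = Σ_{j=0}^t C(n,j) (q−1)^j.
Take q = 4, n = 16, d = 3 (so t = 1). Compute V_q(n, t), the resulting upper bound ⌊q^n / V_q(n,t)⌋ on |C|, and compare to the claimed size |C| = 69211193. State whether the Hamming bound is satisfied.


V_q(n, t) = 49, q^n = 4294967296, Hamming bound = 87652393, |C| = 69211193 ≤ bound (satisfied).

Step 1: Compute V_q(n, t) = Σ_{j=0}^1 C(n, j) (q−1)^j.
  j = 0: C(16,0)·(3)^0 = 1·1 = 1.
  j = 1: C(16,1)·(3)^1 = 16·3 = 48.
  V_q(n, t) = 1 + 48 = 49.
Step 2: q^n = 4^16 = 4294967296.
Step 3: Hamming bound ⌊q^n / V_q(n,t)⌋ = ⌊4294967296/49⌋ = 87652393.
Step 4: Compare |C| = 69211193 to 87652393: satisfied.
The claimed |C| lies below the Hamming bound.


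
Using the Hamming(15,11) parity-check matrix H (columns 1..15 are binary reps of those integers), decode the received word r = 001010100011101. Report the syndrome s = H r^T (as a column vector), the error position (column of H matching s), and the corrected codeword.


s = (0, 1, 0, 0)^T, error position = 4, corrected codeword c = 001110100011101

Compute s = H r^T mod 2 one row at a time:
  s_1 = 0 + 0 + 0 + 1 + 1 + 1 + 0 + 1 = 4 ≡ 0 (mod 2).
  s_2 = 0 + 1 + 0 + 1 + 1 + 1 + 0 + 1 = 5 ≡ 1 (mod 2).
  s_3 = 0 + 1 + 0 + 1 + 0 + 1 + 0 + 1 = 4 ≡ 0 (mod 2).
  s_4 = 0 + 1 + 1 + 1 + 0 + 1 + 1 + 1 = 6 ≡ 0 (mod 2).
s = (0, 1, 0, 0)^T — this equals column 4 of H (binary 0100), so error is at position 4.
Correct: flip bit 4 of r = 001010100011101 to get c = 001110100011101.


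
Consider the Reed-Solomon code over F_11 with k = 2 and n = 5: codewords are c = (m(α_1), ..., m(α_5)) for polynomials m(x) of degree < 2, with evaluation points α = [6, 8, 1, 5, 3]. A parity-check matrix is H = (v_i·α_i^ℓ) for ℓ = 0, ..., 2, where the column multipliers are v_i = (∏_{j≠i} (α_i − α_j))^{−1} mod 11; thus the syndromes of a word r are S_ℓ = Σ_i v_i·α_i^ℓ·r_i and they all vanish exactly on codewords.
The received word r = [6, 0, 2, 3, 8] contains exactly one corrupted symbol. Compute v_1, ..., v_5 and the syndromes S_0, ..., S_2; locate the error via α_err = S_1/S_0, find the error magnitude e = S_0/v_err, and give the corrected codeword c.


S = (10, 3, 2), error at position 2, error magnitude e = 10, c = [6, 1, 2, 3, 8].

Step 1: column multipliers v_i = (∏_{j≠i}(α_i − α_j))^{−1} mod 11.
  i = 1 (α = 6): (6−8)(6−1)(6−5)(6−3) = (−2)·5·1·3 = −30 ≡ 3, so v_1 = 3^{−1} = 4 (mod 11).
  i = 2 (α = 8): (8−6)(8−1)(8−5)(8−3) = 2·7·3·5 = 210 ≡ 1, so v_2 = 1^{−1} = 1 (mod 11).
  i = 3 (α = 1): (1−6)(1−8)(1−5)(1−3) = (−5)·(−7)·(−4)·(−2) = 280 ≡ 5, so v_3 = 5^{−1} = 9 (mod 11).
  i = 4 (α = 5): (5−6)(5−8)(5−1)(5−3) = (−1)·(−3)·4·2 = 24 ≡ 2, so v_4 = 2^{−1} = 6 (mod 11).
  i = 5 (α = 3): (3−6)(3−8)(3−1)(3−5) = (−3)·(−5)·2·(−2) = −60 ≡ 6, so v_5 = 6^{−1} = 2 (mod 11).
  v = [4, 1, 9, 6, 2].
Step 2: syndromes of r = [6, 0, 2, 3, 8] (all sums mod 11).
  S_0 = Σ v_i r_i = 4·6 + 1·0 + 9·2 + 6·3 + 2·8 = 76 ≡ 10.
  S_1 = Σ v_i α_i r_i = 4·6·6 + 1·8·0 + 9·1·2 + 6·5·3 + 2·3·8 = 300 ≡ 3.
  α_i^2 mod 11 = [3, 9, 1, 3, 9].
  S_2 = Σ v_i α_i^2 r_i = 4·3·6 + 1·9·0 + 9·1·2 + 6·3·3 + 2·9·8 = 288 ≡ 2.
  S = (10, 3, 2) ≠ 0, so r is not a codeword (an error is present).
Step 3: locate the error. For a single error e at position i, S_ℓ = v_i·e·α_i^ℓ, so α_err = S_1/S_0.
  S_0^{−1} = 10^{−1} = 10 (mod 11), so α_err = 3·10 = 30 ≡ 8 = α_2. Error position i = 2.
  Consistency check: S_2/S_1 = 2·4 = 8 ≡ 8 = α_err ✓ (single-error assumption holds).
Step 4: error magnitude e = S_0/v_2 = S_0·∏_{j≠2}(α_2 − α_j) = 10·1 = 10 ≡ 10 (mod 11).
Step 5: correct position 2: c_2 = r_2 − e = 0 − 10 ≡ 1 (mod 11). Hence c = [6, 1, 2, 3, 8].
  Check: interpolating c through the α_i gives m(x) = 10 + 3·x (degree < 2) with m(α_i) = c_i for every i, so c is indeed a codeword.


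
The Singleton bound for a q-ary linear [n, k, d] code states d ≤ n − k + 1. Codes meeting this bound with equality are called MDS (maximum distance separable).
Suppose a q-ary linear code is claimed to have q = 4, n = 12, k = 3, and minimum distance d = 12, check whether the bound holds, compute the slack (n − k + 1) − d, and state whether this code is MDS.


Singleton RHS = n − k + 1 = 10, slack = -2, bound violated (no such code; not MDS).

Singleton bound: d ≤ n − k + 1.
Here n = 12, k = 3, so n − k + 1 = 10.
Given d = 12, check d ≤ 10: NO.
Slack = (n − k + 1) − d = -2.
The slack is negative: d = 12 exceeds n − k + 1 = 10 by 2, so the Singleton bound is violated and no linear [12, 3, 12]_4 code can exist. In particular it is not MDS (MDS requires d = n − k + 1 exactly).
Description: the claimed parameters are [12, 3, 12]_4; such a code would be impossible (violates the Singleton bound).


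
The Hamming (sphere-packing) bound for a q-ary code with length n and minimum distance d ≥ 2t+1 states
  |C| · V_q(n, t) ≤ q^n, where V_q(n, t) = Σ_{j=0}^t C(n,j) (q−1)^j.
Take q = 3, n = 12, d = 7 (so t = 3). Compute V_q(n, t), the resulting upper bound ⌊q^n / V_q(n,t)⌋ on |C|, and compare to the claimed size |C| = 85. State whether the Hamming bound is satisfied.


V_q(n, t) = 2049, q^n = 531441, Hamming bound = 259, |C| = 85 ≤ bound (satisfied).

Step 1: Compute V_q(n, t) = Σ_{j=0}^3 C(n, j) (q−1)^j.
  j = 0: C(12,0)·(2)^0 = 1·1 = 1.
  j = 1: C(12,1)·(2)^1 = 12·2 = 24.
  j = 2: C(12,2)·(2)^2 = 66·4 = 264.
  j = 3: C(12,3)·(2)^3 = 220·8 = 1760.
  V_q(n, t) = 1 + 24 + 264 + 1760 = 2049.
Step 2: q^n = 3^12 = 531441.
Step 3: Hamming bound ⌊q^n / V_q(n,t)⌋ = ⌊531441/2049⌋ = 259.
Step 4: Compare |C| = 85 to 259: satisfied.
The claimed |C| lies below the Hamming bound.


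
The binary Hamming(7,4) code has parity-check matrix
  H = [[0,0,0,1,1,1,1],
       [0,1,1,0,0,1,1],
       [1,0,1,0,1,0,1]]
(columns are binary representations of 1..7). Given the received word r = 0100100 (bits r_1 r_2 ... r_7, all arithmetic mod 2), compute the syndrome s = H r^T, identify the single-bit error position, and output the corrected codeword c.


s = (1, 1, 1)^T, error position = 7, corrected codeword c = 0100101

Compute s = H r^T mod 2 one row at a time:
  s_1 = 0 + 1 + 0 + 0 = 1 ≡ 1 (mod 2).
  s_2 = 1 + 0 + 0 + 0 = 1 ≡ 1 (mod 2).
  s_3 = 0 + 0 + 1 + 0 = 1 ≡ 1 (mod 2).
s = (1, 1, 1)^T — this equals column 7 of H (binary 111), so error is at position 7.
Correct: flip bit 7 of r = 0100100 to get c = 0100101.


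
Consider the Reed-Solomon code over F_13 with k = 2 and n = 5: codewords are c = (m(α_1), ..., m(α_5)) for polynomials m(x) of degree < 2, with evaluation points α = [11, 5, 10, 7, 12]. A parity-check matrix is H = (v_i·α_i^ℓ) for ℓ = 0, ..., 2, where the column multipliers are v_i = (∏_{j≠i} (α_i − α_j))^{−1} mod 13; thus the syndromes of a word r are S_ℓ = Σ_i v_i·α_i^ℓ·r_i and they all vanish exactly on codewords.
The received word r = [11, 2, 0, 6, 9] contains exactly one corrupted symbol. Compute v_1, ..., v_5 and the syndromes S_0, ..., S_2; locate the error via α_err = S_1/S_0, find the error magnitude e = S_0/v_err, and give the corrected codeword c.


S = (11, 3, 2), error at position 2, error magnitude e = 5, c = [11, 10, 0, 6, 9].

Step 1: column multipliers v_i = (∏_{j≠i}(α_i − α_j))^{−1} mod 13.
  i = 1 (α = 11): (11−5)(11−10)(11−7)(11−12) = 6·1·4·(−1) = −24 ≡ 2, so v_1 = 2^{−1} = 7 (mod 13).
  i = 2 (α = 5): (5−11)(5−10)(5−7)(5−12) = (−6)·(−5)·(−2)·(−7) = 420 ≡ 4, so v_2 = 4^{−1} = 10 (mod 13).
  i = 3 (α = 10): (10−11)(10−5)(10−7)(10−12) = (−1)·5·3·(−2) = 30 ≡ 4, so v_3 = 4^{−1} = 10 (mod 13).
  i = 4 (α = 7): (7−11)(7−5)(7−10)(7−12) = (−4)·2·(−3)·(−5) = −120 ≡ 10, so v_4 = 10^{−1} = 4 (mod 13).
  i = 5 (α = 12): (12−11)(12−5)(12−10)(12−7) = 1·7·2·5 = 70 ≡ 5, so v_5 = 5^{−1} = 8 (mod 13).
  v = [7, 10, 10, 4, 8].
Step 2: syndromes of r = [11, 2, 0, 6, 9] (all sums mod 13).
  S_0 = Σ v_i r_i = 7·11 + 10·2 + 10·0 + 4·6 + 8·9 = 193 ≡ 11.
  S_1 = Σ v_i α_i r_i = 7·11·11 + 10·5·2 + 10·10·0 + 4·7·6 + 8·12·9 = 1979 ≡ 3.
  α_i^2 mod 13 = [4, 12, 9, 10, 1].
  S_2 = Σ v_i α_i^2 r_i = 7·4·11 + 10·12·2 + 10·9·0 + 4·10·6 + 8·1·9 = 860 ≡ 2.
  S = (11, 3, 2) ≠ 0, so r is not a codeword (an error is present).
Step 3: locate the error. For a single error e at position i, S_ℓ = v_i·e·α_i^ℓ, so α_err = S_1/S_0.
  S_0^{−1} = 11^{−1} = 6 (mod 13), so α_err = 3·6 = 18 ≡ 5 = α_2. Error position i = 2.
  Consistency check: S_2/S_1 = 2·9 = 18 ≡ 5 = α_err ✓ (single-error assumption holds).
Step 4: error magnitude e = S_0/v_2 = S_0·∏_{j≠2}(α_2 − α_j) = 11·4 = 44 ≡ 5 (mod 13).
Step 5: correct position 2: c_2 = r_2 − e = 2 − 5 ≡ 10 (mod 13). Hence c = [11, 10, 0, 6, 9].
  Check: interpolating c through the α_i gives m(x) = 7 + 11·x (degree < 2) with m(α_i) = c_i for every i, so c is indeed a codeword.


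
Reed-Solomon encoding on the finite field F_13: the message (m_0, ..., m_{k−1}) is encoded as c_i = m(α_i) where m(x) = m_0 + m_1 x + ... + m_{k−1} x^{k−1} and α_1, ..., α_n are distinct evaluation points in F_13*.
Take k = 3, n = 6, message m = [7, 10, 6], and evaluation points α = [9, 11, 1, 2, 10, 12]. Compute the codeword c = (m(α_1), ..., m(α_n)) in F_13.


c = [11, 11, 10, 12, 5, 3]

Message polynomial: m(x) = 7 + 10·x + 6·x^2 (mod 13).
For each evaluation point α_i, compute m(α_i) mod 13:
  α_1 = 9: Horner steps 6 → 12 → 11, so m(9) = 11.
  α_2 = 11: Horner steps 6 → 11 → 11, so m(11) = 11.
  α_3 = 1: Horner steps 6 → 3 → 10, so m(1) = 10.
  α_4 = 2: Horner steps 6 → 9 → 12, so m(2) = 12.
  α_5 = 10: Horner steps 6 → 5 → 5, so m(10) = 5.
  α_6 = 12: Horner steps 6 → 4 → 3, so m(12) = 3.
Codeword c = [11, 11, 10, 12, 5, 3] ∈ F_13^6.


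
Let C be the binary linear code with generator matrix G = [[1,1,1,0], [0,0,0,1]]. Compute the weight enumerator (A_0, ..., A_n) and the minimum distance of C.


Weight distribution: A_0 = 1, A_1 = 1, A_3 = 1, A_4 = 1. Minimum distance d = 1.

Enumerate all 2^2 = 4 messages m ∈ F_2^2.
For each, compute codeword c = mG in F_2^4, then tally its weight.
  m = 00 → c = 0000, weight = 0.
  m = 10 → c = 1110, weight = 3.
  m = 01 → c = 0001, weight = 1.
  m = 11 → c = 1111, weight = 4.
Tally weights:
  weight 0: 1 codewords.
  weight 1: 1 codewords.
  weight 3: 1 codewords.
  weight 4: 1 codewords.
Minimum distance d = smallest w > 0 with A_w > 0 = 1.
Sanity: Σ A_w = 4 = 2^2 = 4 ✓.


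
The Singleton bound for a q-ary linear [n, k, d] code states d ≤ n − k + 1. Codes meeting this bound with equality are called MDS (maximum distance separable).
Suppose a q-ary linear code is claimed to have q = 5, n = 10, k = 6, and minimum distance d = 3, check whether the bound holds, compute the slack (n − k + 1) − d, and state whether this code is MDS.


Singleton RHS = n − k + 1 = 5, slack = 2, bound satisfied, not MDS.

Singleton bound: d ≤ n − k + 1.
Here n = 10, k = 6, so n − k + 1 = 5.
Given d = 3, check d ≤ 5: YES.
Slack = (n − k + 1) − d = 2.
The code is NOT MDS (slack = 2 > 0).
Description: the claimed parameters are [10, 6, 3]_5; such a code would be non-MDS.


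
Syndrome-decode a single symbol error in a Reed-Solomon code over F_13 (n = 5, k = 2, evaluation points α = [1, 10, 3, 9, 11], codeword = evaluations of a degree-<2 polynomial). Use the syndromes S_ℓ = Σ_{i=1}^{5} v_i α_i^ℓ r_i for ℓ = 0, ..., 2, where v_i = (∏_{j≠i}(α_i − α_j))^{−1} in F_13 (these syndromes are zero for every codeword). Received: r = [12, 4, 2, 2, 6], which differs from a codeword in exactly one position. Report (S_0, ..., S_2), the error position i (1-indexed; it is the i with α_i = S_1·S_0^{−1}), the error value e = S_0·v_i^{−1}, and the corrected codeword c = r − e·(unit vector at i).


S = (3, 9, 1), error at position 3, error magnitude e = 12, c = [12, 4, 3, 2, 6].

Step 1: column multipliers v_i = (∏_{j≠i}(α_i − α_j))^{−1} mod 13.
  i = 1 (α = 1): (1−10)(1−3)(1−9)(1−11) = (−9)·(−2)·(−8)·(−10) = 1440 ≡ 10, so v_1 = 10^{−1} = 4 (mod 13).
  i = 2 (α = 10): (10−1)(10−3)(10−9)(10−11) = 9·7·1·(−1) = −63 ≡ 2, so v_2 = 2^{−1} = 7 (mod 13).
  i = 3 (α = 3): (3−1)(3−10)(3−9)(3−11) = 2·(−7)·(−6)·(−8) = −672 ≡ 4, so v_3 = 4^{−1} = 10 (mod 13).
  i = 4 (α = 9): (9−1)(9−10)(9−3)(9−11) = 8·(−1)·6·(−2) = 96 ≡ 5, so v_4 = 5^{−1} = 8 (mod 13).
  i = 5 (α = 11): (11−1)(11−10)(11−3)(11−9) = 10·1·8·2 = 160 ≡ 4, so v_5 = 4^{−1} = 10 (mod 13).
  v = [4, 7, 10, 8, 10].
Step 2: syndromes of r = [12, 4, 2, 2, 6] (all sums mod 13).
  S_0 = Σ v_i r_i = 4·12 + 7·4 + 10·2 + 8·2 + 10·6 = 172 ≡ 3.
  S_1 = Σ v_i α_i r_i = 4·1·12 + 7·10·4 + 10·3·2 + 8·9·2 + 10·11·6 = 1192 ≡ 9.
  α_i^2 mod 13 = [1, 9, 9, 3, 4].
  S_2 = Σ v_i α_i^2 r_i = 4·1·12 + 7·9·4 + 10·9·2 + 8·3·2 + 10·4·6 = 768 ≡ 1.
  S = (3, 9, 1) ≠ 0, so r is not a codeword (an error is present).
Step 3: locate the error. For a single error e at position i, S_ℓ = v_i·e·α_i^ℓ, so α_err = S_1/S_0.
  S_0^{−1} = 3^{−1} = 9 (mod 13), so α_err = 9·9 = 81 ≡ 3 = α_3. Error position i = 3.
  Consistency check: S_2/S_1 = 1·3 = 3 ≡ 3 = α_err ✓ (single-error assumption holds).
Step 4: error magnitude e = S_0/v_3 = S_0·∏_{j≠3}(α_3 − α_j) = 3·4 = 12 ≡ 12 (mod 13).
Step 5: correct position 3: c_3 = r_3 − e = 2 − 12 ≡ 3 (mod 13). Hence c = [12, 4, 3, 2, 6].
  Check: interpolating c through the α_i gives m(x) = 10 + 2·x (degree < 2) with m(α_i) = c_i for every i, so c is indeed a codeword.


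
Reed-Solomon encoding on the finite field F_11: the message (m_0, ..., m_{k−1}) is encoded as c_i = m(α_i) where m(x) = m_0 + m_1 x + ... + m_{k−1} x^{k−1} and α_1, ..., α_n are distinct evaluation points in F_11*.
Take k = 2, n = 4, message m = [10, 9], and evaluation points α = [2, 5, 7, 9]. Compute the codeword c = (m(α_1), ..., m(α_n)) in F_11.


c = [6, 0, 7, 3]

Message polynomial: m(x) = 10 + 9·x (mod 11).
For each evaluation point α_i, compute m(α_i) mod 11:
  α_1 = 2: Horner steps 9 → 6, so m(2) = 6.
  α_2 = 5: Horner steps 9 → 0, so m(5) = 0.
  α_3 = 7: Horner steps 9 → 7, so m(7) = 7.
  α_4 = 9: Horner steps 9 → 3, so m(9) = 3.
Codeword c = [6, 0, 7, 3] ∈ F_11^4.


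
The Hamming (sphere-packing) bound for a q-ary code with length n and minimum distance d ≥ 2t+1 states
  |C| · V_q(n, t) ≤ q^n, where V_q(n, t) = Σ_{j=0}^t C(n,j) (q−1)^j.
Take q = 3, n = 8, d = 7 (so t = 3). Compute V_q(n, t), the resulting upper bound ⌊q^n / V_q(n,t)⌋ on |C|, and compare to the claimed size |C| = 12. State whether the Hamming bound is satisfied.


V_q(n, t) = 577, q^n = 6561, Hamming bound = 11, |C| = 12 > bound (violated).

Step 1: Compute V_q(n, t) = Σ_{j=0}^3 C(n, j) (q−1)^j.
  j = 0: C(8,0)·(2)^0 = 1·1 = 1.
  j = 1: C(8,1)·(2)^1 = 8·2 = 16.
  j = 2: C(8,2)·(2)^2 = 28·4 = 112.
  j = 3: C(8,3)·(2)^3 = 56·8 = 448.
  V_q(n, t) = 1 + 16 + 112 + 448 = 577.
Step 2: q^n = 3^8 = 6561.
Step 3: Hamming bound ⌊q^n / V_q(n,t)⌋ = ⌊6561/577⌋ = 11.
Step 4: Compare |C| = 12 to 11: violated.
The claimed |C| lies above the Hamming bound, so no 3-ary code of length 8 with d ≥ 7 can have 12 codewords.


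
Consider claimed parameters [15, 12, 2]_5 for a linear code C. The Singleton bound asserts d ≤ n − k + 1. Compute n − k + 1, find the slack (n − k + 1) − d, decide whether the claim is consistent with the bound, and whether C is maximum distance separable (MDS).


Singleton RHS = n − k + 1 = 4, slack = 2, bound satisfied, not MDS.

Singleton bound: d ≤ n − k + 1.
Here n = 15, k = 12, so n − k + 1 = 4.
Given d = 2, check d ≤ 4: YES.
Slack = (n − k + 1) − d = 2.
The code is NOT MDS (slack = 2 > 0).
Description: the claimed parameters are [15, 12, 2]_5; such a code would be non-MDS.


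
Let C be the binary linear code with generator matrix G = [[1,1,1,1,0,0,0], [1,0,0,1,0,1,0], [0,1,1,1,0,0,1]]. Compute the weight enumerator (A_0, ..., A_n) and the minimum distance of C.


Weight distribution: A_0 = 1, A_2 = 1, A_3 = 3, A_4 = 2, A_5 = 1. Minimum distance d = 2.

Enumerate all 2^3 = 8 messages m ∈ F_2^3.
For each, compute codeword c = mG in F_2^7, then tally its weight.
  m = 000 → c = 0000000, weight = 0.
  m = 100 → c = 1111000, weight = 4.
  m = 010 → c = 1001010, weight = 3.
  m = 110 → c = 0110010, weight = 3.
  m = 001 → c = 0111001, weight = 4.
  m = 101 → c = 1000001, weight = 2.
  m = 011 → c = 1110011, weight = 5.
  m = 111 → c = 0001011, weight = 3.
Tally weights:
  weight 0: 1 codewords.
  weight 2: 1 codewords.
  weight 3: 3 codewords.
  weight 4: 2 codewords.
  weight 5: 1 codewords.
Minimum distance d = smallest w > 0 with A_w > 0 = 2.
Sanity: Σ A_w = 8 = 2^3 = 8 ✓.


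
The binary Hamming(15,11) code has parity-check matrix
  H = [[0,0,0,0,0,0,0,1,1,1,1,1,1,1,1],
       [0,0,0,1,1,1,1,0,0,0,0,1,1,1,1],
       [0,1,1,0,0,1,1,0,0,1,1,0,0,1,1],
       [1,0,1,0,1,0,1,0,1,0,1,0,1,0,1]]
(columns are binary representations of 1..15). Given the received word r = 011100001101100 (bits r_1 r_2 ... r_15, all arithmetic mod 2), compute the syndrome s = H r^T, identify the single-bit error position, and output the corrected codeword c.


s = (0, 1, 1, 1)^T, error position = 7, corrected codeword c = 011100101101100

Compute s = H r^T mod 2 one row at a time:
  s_1 = 0 + 1 + 1 + 0 + 1 + 1 + 0 + 0 = 4 ≡ 0 (mod 2).
  s_2 = 1 + 0 + 0 + 0 + 1 + 1 + 0 + 0 = 3 ≡ 1 (mod 2).
  s_3 = 1 + 1 + 0 + 0 + 1 + 0 + 0 + 0 = 3 ≡ 1 (mod 2).
  s_4 = 0 + 1 + 0 + 0 + 1 + 0 + 1 + 0 = 3 ≡ 1 (mod 2).
s = (0, 1, 1, 1)^T — this equals column 7 of H (binary 0111), so error is at position 7.
Correct: flip bit 7 of r = 011100001101100 to get c = 011100101101100.


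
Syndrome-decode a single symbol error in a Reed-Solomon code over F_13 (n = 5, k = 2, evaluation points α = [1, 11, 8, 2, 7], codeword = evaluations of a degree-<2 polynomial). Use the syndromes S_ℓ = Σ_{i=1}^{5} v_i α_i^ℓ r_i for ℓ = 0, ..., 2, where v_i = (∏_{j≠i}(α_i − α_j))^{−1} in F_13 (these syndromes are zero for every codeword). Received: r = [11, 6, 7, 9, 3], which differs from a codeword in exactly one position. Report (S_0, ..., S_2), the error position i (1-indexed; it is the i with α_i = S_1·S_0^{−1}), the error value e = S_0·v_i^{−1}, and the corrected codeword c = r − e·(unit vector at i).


S = (8, 8, 8), error at position 1, error magnitude e = 6, c = [5, 6, 7, 9, 3].

Step 1: column multipliers v_i = (∏_{j≠i}(α_i − α_j))^{−1} mod 13.
  i = 1 (α = 1): (1−11)(1−8)(1−2)(1−7) = (−10)·(−7)·(−1)·(−6) = 420 ≡ 4, so v_1 = 4^{−1} = 10 (mod 13).
  i = 2 (α = 11): (11−1)(11−8)(11−2)(11−7) = 10·3·9·4 = 1080 ≡ 1, so v_2 = 1^{−1} = 1 (mod 13).
  i = 3 (α = 8): (8−1)(8−11)(8−2)(8−7) = 7·(−3)·6·1 = −126 ≡ 4, so v_3 = 4^{−1} = 10 (mod 13).
  i = 4 (α = 2): (2−1)(2−11)(2−8)(2−7) = 1·(−9)·(−6)·(−5) = −270 ≡ 3, so v_4 = 3^{−1} = 9 (mod 13).
  i = 5 (α = 7): (7−1)(7−11)(7−8)(7−2) = 6·(−4)·(−1)·5 = 120 ≡ 3, so v_5 = 3^{−1} = 9 (mod 13).
  v = [10, 1, 10, 9, 9].
Step 2: syndromes of r = [11, 6, 7, 9, 3] (all sums mod 13).
  S_0 = Σ v_i r_i = 10·11 + 1·6 + 10·7 + 9·9 + 9·3 = 294 ≡ 8.
  S_1 = Σ v_i α_i r_i = 10·1·11 + 1·11·6 + 10·8·7 + 9·2·9 + 9·7·3 = 1087 ≡ 8.
  α_i^2 mod 13 = [1, 4, 12, 4, 10].
  S_2 = Σ v_i α_i^2 r_i = 10·1·11 + 1·4·6 + 10·12·7 + 9·4·9 + 9·10·3 = 1568 ≡ 8.
  S = (8, 8, 8) ≠ 0, so r is not a codeword (an error is present).
Step 3: locate the error. For a single error e at position i, S_ℓ = v_i·e·α_i^ℓ, so α_err = S_1/S_0.
  S_0^{−1} = 8^{−1} = 5 (mod 13), so α_err = 8·5 = 40 ≡ 1 = α_1. Error position i = 1.
  Consistency check: S_2/S_1 = 8·5 = 40 ≡ 1 = α_err ✓ (single-error assumption holds).
Step 4: error magnitude e = S_0/v_1 = S_0·∏_{j≠1}(α_1 − α_j) = 8·4 = 32 ≡ 6 (mod 13).
Step 5: correct position 1: c_1 = r_1 − e = 11 − 6 ≡ 5 (mod 13). Hence c = [5, 6, 7, 9, 3].
  Check: interpolating c through the α_i gives m(x) = 1 + 4·x (degree < 2) with m(α_i) = c_i for every i, so c is indeed a codeword.


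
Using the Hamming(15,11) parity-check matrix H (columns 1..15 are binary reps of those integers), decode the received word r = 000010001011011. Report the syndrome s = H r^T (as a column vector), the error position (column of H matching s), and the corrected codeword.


s = (1, 0, 1, 0)^T, error position = 10, corrected codeword c = 000010001111011

Compute s = H r^T mod 2 one row at a time:
  s_1 = 0 + 1 + 0 + 1 + 1 + 0 + 1 + 1 = 5 ≡ 1 (mod 2).
  s_2 = 0 + 1 + 0 + 0 + 1 + 0 + 1 + 1 = 4 ≡ 0 (mod 2).
  s_3 = 0 + 0 + 0 + 0 + 0 + 1 + 1 + 1 = 3 ≡ 1 (mod 2).
  s_4 = 0 + 0 + 1 + 0 + 1 + 1 + 0 + 1 = 4 ≡ 0 (mod 2).
s = (1, 0, 1, 0)^T — this equals column 10 of H (binary 1010), so error is at position 10.
Correct: flip bit 10 of r = 000010001011011 to get c = 000010001111011.


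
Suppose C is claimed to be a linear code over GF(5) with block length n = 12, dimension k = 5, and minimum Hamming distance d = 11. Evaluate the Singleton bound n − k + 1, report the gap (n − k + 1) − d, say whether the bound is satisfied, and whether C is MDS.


Singleton RHS = n − k + 1 = 8, slack = -3, bound violated (no such code; not MDS).

Singleton bound: d ≤ n − k + 1.
Here n = 12, k = 5, so n − k + 1 = 8.
Given d = 11, check d ≤ 8: NO.
Slack = (n − k + 1) − d = -3.
The slack is negative: d = 11 exceeds n − k + 1 = 8 by 3, so the Singleton bound is violated and no linear [12, 5, 11]_5 code can exist. In particular it is not MDS (MDS requires d = n − k + 1 exactly).
Description: the claimed parameters are [12, 5, 11]_5; such a code would be impossible (violates the Singleton bound).


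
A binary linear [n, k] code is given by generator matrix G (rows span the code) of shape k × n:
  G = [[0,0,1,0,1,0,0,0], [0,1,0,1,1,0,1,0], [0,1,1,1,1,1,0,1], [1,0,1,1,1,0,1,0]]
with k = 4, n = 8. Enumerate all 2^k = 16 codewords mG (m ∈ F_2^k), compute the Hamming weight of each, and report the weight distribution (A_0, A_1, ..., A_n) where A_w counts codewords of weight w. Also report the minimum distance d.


Weight distribution: A_0 = 1, A_2 = 1, A_3 = 3, A_4 = 5, A_5 = 4, A_6 = 1, A_7 = 1. Minimum distance d = 2.

Enumerate all 2^4 = 16 messages m ∈ F_2^4.
For each, compute codeword c = mG in F_2^8, then tally its weight.
  m = 0000 → c = 00000000, weight = 0.
  m = 1000 → c = 00101000, weight = 2.
  m = 0100 → c = 01011010, weight = 4.
  m = 1100 → c = 01110010, weight = 4.
  m = 0010 → c = 01111101, weight = 6.
  m = 1010 → c = 01010101, weight = 4.
  m = 0110 → c = 00100111, weight = 4.
  m = 1110 → c = 00001111, weight = 4.
  m = 0001 → c = 10111010, weight = 5.
  m = 1001 → c = 10010010, weight = 3.
  m = 0101 → c = 11100000, weight = 3.
  m = 1101 → c = 11001000, weight = 3.
  m = 0011 → c = 11000111, weight = 5.
  m = 1011 → c = 11101111, weight = 7.
  m = 0111 → c = 10011101, weight = 5.
  m = 1111 → c = 10110101, weight = 5.
Tally weights:
  weight 0: 1 codewords.
  weight 2: 1 codewords.
  weight 3: 3 codewords.
  weight 4: 5 codewords.
  weight 5: 4 codewords.
  weight 6: 1 codewords.
  weight 7: 1 codewords.
Minimum distance d = smallest w > 0 with A_w > 0 = 2.
Sanity: Σ A_w = 16 = 2^4 = 16 ✓.


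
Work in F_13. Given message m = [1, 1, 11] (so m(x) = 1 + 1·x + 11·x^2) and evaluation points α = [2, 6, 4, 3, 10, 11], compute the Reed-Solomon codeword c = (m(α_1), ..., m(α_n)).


c = [8, 0, 12, 12, 6, 4]

Message polynomial: m(x) = 1 + 1·x + 11·x^2 (mod 13).
For each evaluation point α_i, compute m(α_i) mod 13:
  α_1 = 2: Horner steps 11 → 10 → 8, so m(2) = 8.
  α_2 = 6: Horner steps 11 → 2 → 0, so m(6) = 0.
  α_3 = 4: Horner steps 11 → 6 → 12, so m(4) = 12.
  α_4 = 3: Horner steps 11 → 8 → 12, so m(3) = 12.
  α_5 = 10: Horner steps 11 → 7 → 6, so m(10) = 6.
  α_6 = 11: Horner steps 11 → 5 → 4, so m(11) = 4.
Codeword c = [8, 0, 12, 12, 6, 4] ∈ F_13^6.


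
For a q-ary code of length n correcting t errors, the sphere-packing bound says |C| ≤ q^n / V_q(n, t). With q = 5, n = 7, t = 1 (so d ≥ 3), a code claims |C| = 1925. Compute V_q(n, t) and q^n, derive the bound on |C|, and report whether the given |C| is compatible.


V_q(n, t) = 29, q^n = 78125, Hamming bound = 2693, |C| = 1925 ≤ bound (satisfied).

Step 1: Compute V_q(n, t) = Σ_{j=0}^1 C(n, j) (q−1)^j.
  j = 0: C(7,0)·(4)^0 = 1·1 = 1.
  j = 1: C(7,1)·(4)^1 = 7·4 = 28.
  V_q(n, t) = 1 + 28 = 29.
Step 2: q^n = 5^7 = 78125.
Step 3: Hamming bound ⌊q^n / V_q(n,t)⌋ = ⌊78125/29⌋ = 2693.
Step 4: Compare |C| = 1925 to 2693: satisfied.
The claimed |C| lies below the Hamming bound.


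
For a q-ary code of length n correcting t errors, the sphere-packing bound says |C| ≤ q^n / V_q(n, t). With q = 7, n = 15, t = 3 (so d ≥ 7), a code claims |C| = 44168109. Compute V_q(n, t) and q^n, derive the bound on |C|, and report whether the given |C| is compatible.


V_q(n, t) = 102151, q^n = 4747561509943, Hamming bound = 46475918, |C| = 44168109 ≤ bound (satisfied).

Step 1: Compute V_q(n, t) = Σ_{j=0}^3 C(n, j) (q−1)^j.
  j = 0: C(15,0)·(6)^0 = 1·1 = 1.
  j = 1: C(15,1)·(6)^1 = 15·6 = 90.
  j = 2: C(15,2)·(6)^2 = 105·36 = 3780.
  j = 3: C(15,3)·(6)^3 = 455·216 = 98280.
  V_q(n, t) = 1 + 90 + 3780 + 98280 = 102151.
Step 2: q^n = 7^15 = 4747561509943.
Step 3: Hamming bound ⌊q^n / V_q(n,t)⌋ = ⌊4747561509943/102151⌋ = 46475918.
Step 4: Compare |C| = 44168109 to 46475918: satisfied.
The claimed |C| lies below the Hamming bound.


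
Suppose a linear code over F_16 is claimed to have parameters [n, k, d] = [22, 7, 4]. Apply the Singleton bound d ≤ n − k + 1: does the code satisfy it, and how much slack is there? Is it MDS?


Singleton RHS = n − k + 1 = 16, slack = 12, bound satisfied, not MDS.

Singleton bound: d ≤ n − k + 1.
Here n = 22, k = 7, so n − k + 1 = 16.
Given d = 4, check d ≤ 16: YES.
Slack = (n − k + 1) − d = 12.
The code is NOT MDS (slack = 12 > 0).
Description: the claimed parameters are [22, 7, 4]_16; such a code would be non-MDS.


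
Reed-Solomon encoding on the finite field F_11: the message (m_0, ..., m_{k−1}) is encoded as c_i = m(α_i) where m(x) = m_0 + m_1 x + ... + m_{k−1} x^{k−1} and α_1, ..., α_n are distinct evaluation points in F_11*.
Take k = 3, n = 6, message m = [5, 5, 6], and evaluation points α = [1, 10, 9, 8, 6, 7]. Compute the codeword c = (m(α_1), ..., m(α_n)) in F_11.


c = [5, 6, 8, 0, 9, 4]

Message polynomial: m(x) = 5 + 5·x + 6·x^2 (mod 11).
For each evaluation point α_i, compute m(α_i) mod 11:
  α_1 = 1: Horner steps 6 → 0 → 5, so m(1) = 5.
  α_2 = 10: Horner steps 6 → 10 → 6, so m(10) = 6.
  α_3 = 9: Horner steps 6 → 4 → 8, so m(9) = 8.
  α_4 = 8: Horner steps 6 → 9 → 0, so m(8) = 0.
  α_5 = 6: Horner steps 6 → 8 → 9, so m(6) = 9.
  α_6 = 7: Horner steps 6 → 3 → 4, so m(7) = 4.
Codeword c = [5, 6, 8, 0, 9, 4] ∈ F_11^6.


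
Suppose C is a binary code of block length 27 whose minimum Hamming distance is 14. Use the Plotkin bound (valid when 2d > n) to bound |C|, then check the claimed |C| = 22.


Plotkin bound M ≤ 28; given |C| = 22 ≤ bound (satisfied).

Check applicability: 2d = 28, n = 27.
2d − n = 1 > 0, so Plotkin applies.
Compute d/(2d−n) = 14/1 ≈ 14.0000.
⌊d/(2d−n)⌋ = 14.
Plotkin bound: M ≤ 2·14 = 28.
Given |C| = 22, check: satisfied.
This |C| is below the Plotkin bound.


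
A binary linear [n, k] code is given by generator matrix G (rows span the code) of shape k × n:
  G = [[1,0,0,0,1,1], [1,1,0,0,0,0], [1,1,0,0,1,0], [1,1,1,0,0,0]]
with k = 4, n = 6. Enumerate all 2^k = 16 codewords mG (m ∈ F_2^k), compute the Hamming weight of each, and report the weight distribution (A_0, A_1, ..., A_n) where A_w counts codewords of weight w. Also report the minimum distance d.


Weight distribution: A_0 = 1, A_1 = 2, A_2 = 4, A_3 = 6, A_4 = 3. Minimum distance d = 1.

Enumerate all 2^4 = 16 messages m ∈ F_2^4.
For each, compute codeword c = mG in F_2^6, then tally its weight.
  m = 0000 → c = 000000, weight = 0.
  m = 1000 → c = 100011, weight = 3.
  m = 0100 → c = 110000, weight = 2.
  m = 1100 → c = 010011, weight = 3.
  m = 0010 → c = 110010, weight = 3.
  m = 1010 → c = 010001, weight = 2.
  m = 0110 → c = 000010, weight = 1.
  m = 1110 → c = 100001, weight = 2.
  m = 0001 → c = 111000, weight = 3.
  m = 1001 → c = 011011, weight = 4.
  m = 0101 → c = 001000, weight = 1.
  m = 1101 → c = 101011, weight = 4.
  m = 0011 → c = 001010, weight = 2.
  m = 1011 → c = 101001, weight = 3.
  m = 0111 → c = 111010, weight = 4.
  m = 1111 → c = 011001, weight = 3.
Tally weights:
  weight 0: 1 codewords.
  weight 1: 2 codewords.
  weight 2: 4 codewords.
  weight 3: 6 codewords.
  weight 4: 3 codewords.
Minimum distance d = smallest w > 0 with A_w > 0 = 1.
Sanity: Σ A_w = 16 = 2^4 = 16 ✓.


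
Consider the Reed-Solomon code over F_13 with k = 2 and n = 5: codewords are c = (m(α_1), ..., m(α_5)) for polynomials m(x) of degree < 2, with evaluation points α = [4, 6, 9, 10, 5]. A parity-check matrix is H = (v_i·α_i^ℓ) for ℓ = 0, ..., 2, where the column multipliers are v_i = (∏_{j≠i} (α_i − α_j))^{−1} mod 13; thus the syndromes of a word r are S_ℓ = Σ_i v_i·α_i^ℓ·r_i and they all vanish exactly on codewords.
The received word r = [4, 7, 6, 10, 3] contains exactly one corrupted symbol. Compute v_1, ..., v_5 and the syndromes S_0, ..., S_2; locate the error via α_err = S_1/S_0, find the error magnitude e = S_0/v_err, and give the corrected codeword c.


S = (12, 9, 10), error at position 1, error magnitude e = 5, c = [12, 7, 6, 10, 3].

Step 1: column multipliers v_i = (∏_{j≠i}(α_i − α_j))^{−1} mod 13.
  i = 1 (α = 4): (4−6)(4−9)(4−10)(4−5) = (−2)·(−5)·(−6)·(−1) = 60 ≡ 8, so v_1 = 8^{−1} = 5 (mod 13).
  i = 2 (α = 6): (6−4)(6−9)(6−10)(6−5) = 2·(−3)·(−4)·1 = 24 ≡ 11, so v_2 = 11^{−1} = 6 (mod 13).
  i = 3 (α = 9): (9−4)(9−6)(9−10)(9−5) = 5·3·(−1)·4 = −60 ≡ 5, so v_3 = 5^{−1} = 8 (mod 13).
  i = 4 (α = 10): (10−4)(10−6)(10−9)(10−5) = 6·4·1·5 = 120 ≡ 3, so v_4 = 3^{−1} = 9 (mod 13).
  i = 5 (α = 5): (5−4)(5−6)(5−9)(5−10) = 1·(−1)·(−4)·(−5) = −20 ≡ 6, so v_5 = 6^{−1} = 11 (mod 13).
  v = [5, 6, 8, 9, 11].
Step 2: syndromes of r = [4, 7, 6, 10, 3] (all sums mod 13).
  S_0 = Σ v_i r_i = 5·4 + 6·7 + 8·6 + 9·10 + 11·3 = 233 ≡ 12.
  S_1 = Σ v_i α_i r_i = 5·4·4 + 6·6·7 + 8·9·6 + 9·10·10 + 11·5·3 = 1829 ≡ 9.
  α_i^2 mod 13 = [3, 10, 3, 9, 12].
  S_2 = Σ v_i α_i^2 r_i = 5·3·4 + 6·10·7 + 8·3·6 + 9·9·10 + 11·12·3 = 1830 ≡ 10.
  S = (12, 9, 10) ≠ 0, so r is not a codeword (an error is present).
Step 3: locate the error. For a single error e at position i, S_ℓ = v_i·e·α_i^ℓ, so α_err = S_1/S_0.
  S_0^{−1} = 12^{−1} = 12 (mod 13), so α_err = 9·12 = 108 ≡ 4 = α_1. Error position i = 1.
  Consistency check: S_2/S_1 = 10·3 = 30 ≡ 4 = α_err ✓ (single-error assumption holds).
Step 4: error magnitude e = S_0/v_1 = S_0·∏_{j≠1}(α_1 − α_j) = 12·8 = 96 ≡ 5 (mod 13).
Step 5: correct position 1: c_1 = r_1 − e = 4 − 5 ≡ 12 (mod 13). Hence c = [12, 7, 6, 10, 3].
  Check: interpolating c through the α_i gives m(x) = 9 + 4·x (degree < 2) with m(α_i) = c_i for every i, so c is indeed a codeword.
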